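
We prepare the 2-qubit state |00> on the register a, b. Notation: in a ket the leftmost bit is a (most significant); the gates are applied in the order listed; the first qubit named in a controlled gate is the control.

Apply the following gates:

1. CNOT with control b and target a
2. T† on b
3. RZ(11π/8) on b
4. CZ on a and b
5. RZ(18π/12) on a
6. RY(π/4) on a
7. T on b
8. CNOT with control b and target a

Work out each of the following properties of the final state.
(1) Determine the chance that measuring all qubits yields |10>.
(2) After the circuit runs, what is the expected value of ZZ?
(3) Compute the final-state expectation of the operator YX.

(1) Outcome |10> occurs with probability 1/2 - sqrt(2)/4.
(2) The expectation value of ZZ is sqrt(2)/2.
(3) The observable YX averages to 0.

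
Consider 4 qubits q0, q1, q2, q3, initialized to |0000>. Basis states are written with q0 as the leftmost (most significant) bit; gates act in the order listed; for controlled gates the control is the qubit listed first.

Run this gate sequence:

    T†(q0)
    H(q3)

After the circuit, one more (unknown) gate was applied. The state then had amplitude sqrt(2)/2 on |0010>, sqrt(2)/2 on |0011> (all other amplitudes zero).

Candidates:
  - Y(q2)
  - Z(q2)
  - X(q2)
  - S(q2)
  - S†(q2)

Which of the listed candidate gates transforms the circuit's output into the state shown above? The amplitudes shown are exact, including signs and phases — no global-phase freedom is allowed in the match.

The unique candidate consistent with the amplitudes is X(q2).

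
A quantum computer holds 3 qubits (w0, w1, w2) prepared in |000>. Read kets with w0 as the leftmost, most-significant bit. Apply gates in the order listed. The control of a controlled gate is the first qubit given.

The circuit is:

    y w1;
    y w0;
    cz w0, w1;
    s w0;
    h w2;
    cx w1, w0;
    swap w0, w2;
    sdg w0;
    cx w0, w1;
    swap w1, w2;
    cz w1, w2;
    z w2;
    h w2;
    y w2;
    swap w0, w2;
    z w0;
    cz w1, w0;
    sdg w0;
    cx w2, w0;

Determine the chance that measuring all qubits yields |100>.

Outcome |100> occurs with probability 1/4.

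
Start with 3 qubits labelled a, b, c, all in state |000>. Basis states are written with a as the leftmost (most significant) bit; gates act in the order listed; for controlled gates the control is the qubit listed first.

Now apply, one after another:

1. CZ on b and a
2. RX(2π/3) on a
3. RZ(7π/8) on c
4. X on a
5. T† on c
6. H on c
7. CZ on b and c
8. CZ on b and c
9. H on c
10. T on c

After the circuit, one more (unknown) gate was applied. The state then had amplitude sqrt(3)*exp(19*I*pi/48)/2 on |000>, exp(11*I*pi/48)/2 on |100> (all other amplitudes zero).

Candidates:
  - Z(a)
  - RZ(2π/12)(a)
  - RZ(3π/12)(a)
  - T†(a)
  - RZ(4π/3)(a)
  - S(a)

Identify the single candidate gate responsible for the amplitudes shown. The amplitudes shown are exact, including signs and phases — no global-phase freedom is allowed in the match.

The unique candidate consistent with the amplitudes is RZ(4π/3)(a). Key observation: gates 5-10 undo each other exactly, leaving only the rest of the circuit to track.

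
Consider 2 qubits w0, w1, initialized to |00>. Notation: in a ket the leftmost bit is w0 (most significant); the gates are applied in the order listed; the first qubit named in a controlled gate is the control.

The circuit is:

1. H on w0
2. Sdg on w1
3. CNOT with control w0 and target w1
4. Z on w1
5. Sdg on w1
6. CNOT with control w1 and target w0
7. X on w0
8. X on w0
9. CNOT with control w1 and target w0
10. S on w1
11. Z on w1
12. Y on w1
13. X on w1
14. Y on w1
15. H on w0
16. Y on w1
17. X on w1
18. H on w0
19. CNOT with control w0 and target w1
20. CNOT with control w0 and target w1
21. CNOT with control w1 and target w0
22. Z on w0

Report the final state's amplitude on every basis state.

The resulting statevector has amplitude 0 on |00>, 0 on |01>, sqrt(2)*I/2 on |10>, -sqrt(2)*I/2 on |11>.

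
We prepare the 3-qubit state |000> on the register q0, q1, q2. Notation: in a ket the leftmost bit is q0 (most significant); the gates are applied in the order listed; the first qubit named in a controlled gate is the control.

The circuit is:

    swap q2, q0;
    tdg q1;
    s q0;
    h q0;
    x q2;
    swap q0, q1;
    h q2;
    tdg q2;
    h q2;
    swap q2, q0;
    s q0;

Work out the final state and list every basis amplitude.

After the circuit, the state carries amplitude sqrt(2)*(1 + exp(3*I*pi/4))/4 on |000>, 0 on |001>, sqrt(2)*(1 + exp(3*I*pi/4))/4 on |010>, 0 on |011>, sqrt(2)*(exp(I*pi/4) + I)/4 on |100>, 0 on |101>, sqrt(2)*(exp(I*pi/4) + I)/4 on |110>, 0 on |111>.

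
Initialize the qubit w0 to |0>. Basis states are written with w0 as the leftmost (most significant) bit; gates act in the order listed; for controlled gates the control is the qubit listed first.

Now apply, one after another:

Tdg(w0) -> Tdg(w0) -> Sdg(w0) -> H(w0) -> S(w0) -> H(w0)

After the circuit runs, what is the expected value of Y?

In the final state, Y has expectation -1.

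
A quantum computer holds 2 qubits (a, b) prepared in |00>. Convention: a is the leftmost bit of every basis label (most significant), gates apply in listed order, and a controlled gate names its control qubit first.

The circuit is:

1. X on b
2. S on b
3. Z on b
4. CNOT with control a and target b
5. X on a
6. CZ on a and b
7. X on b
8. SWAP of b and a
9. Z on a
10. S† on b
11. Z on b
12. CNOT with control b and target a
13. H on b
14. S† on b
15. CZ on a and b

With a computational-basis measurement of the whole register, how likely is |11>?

A full measurement returns |11> with probability 1/2.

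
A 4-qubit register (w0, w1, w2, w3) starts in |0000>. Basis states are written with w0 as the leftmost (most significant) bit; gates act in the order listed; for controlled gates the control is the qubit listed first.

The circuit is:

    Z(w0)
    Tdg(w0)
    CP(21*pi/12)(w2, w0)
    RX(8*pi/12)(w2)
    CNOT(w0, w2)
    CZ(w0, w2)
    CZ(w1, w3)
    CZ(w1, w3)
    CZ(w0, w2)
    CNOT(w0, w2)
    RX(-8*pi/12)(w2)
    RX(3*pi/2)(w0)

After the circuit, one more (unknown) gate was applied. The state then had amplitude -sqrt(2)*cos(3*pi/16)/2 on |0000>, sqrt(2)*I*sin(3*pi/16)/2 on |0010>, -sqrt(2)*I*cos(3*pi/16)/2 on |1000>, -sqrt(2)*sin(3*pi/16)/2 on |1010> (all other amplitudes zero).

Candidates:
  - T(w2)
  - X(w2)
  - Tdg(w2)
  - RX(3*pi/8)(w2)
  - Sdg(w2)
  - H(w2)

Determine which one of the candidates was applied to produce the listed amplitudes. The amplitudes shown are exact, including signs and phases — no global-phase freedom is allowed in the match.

The unique candidate consistent with the amplitudes is RX(3*pi/8)(w2).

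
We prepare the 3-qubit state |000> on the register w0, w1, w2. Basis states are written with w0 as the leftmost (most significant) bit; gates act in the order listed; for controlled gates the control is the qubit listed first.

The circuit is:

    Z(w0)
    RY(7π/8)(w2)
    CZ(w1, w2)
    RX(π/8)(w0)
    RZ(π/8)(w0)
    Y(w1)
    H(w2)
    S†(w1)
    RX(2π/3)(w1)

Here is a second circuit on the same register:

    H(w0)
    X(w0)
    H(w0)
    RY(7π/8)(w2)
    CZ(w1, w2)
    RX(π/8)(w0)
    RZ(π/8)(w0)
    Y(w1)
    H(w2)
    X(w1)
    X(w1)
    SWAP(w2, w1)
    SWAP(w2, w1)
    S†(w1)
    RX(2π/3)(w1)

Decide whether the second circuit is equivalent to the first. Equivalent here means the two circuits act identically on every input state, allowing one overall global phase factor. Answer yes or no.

Yes, they are equivalent — the unitaries differ by at most a global phase.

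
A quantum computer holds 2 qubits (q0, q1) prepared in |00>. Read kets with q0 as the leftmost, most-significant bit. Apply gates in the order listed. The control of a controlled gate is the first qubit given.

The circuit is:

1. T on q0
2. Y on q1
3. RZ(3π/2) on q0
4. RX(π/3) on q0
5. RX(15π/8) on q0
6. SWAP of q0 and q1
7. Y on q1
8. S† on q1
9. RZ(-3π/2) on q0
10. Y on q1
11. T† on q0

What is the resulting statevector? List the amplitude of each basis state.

After the circuit, the state carries amplitude 0 on |00>, 0 on |01>, -exp(I*pi/4)*sin(19*pi/48) on |10>, -exp(I*pi/4)*sin(5*pi/48) on |11>.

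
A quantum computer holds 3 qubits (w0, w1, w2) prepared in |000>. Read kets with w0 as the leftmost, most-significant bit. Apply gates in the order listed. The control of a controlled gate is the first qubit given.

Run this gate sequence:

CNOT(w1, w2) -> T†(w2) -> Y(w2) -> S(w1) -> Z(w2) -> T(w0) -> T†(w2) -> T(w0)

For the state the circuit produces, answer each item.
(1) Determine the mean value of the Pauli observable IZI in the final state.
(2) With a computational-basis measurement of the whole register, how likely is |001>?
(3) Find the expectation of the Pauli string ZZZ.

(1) The observable IZI averages to 1.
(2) Outcome |001> occurs with probability 1.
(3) The expectation value of ZZZ is -1.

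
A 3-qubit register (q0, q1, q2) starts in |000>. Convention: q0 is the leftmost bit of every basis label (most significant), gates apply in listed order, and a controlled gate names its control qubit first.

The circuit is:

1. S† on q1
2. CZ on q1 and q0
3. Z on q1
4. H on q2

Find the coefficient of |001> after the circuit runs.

|001> carries amplitude sqrt(2)/2 in the final state.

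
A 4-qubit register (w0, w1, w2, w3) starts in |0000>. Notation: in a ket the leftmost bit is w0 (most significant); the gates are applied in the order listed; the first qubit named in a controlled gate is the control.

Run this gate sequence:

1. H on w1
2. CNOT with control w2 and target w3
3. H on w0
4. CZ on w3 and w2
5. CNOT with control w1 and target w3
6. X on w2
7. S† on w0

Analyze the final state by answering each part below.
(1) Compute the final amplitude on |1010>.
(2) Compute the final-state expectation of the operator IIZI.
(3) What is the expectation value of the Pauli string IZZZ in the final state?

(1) The amplitude on |1010> is -I/2.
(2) The expectation value of IIZI is -1.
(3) The observable IZZZ averages to -1.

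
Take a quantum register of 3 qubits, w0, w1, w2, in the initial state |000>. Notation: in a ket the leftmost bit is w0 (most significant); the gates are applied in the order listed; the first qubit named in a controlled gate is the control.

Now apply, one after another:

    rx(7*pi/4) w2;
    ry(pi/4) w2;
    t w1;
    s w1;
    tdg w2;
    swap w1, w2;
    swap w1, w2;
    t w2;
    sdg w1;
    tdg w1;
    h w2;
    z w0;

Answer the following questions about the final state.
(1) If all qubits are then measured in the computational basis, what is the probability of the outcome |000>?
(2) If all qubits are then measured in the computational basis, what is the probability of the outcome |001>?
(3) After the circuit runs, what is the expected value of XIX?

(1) Outcome |000> occurs with probability 3/4. Key observation: the block from step 3 through step 10 cancels to the identity and can be dropped.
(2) A full measurement returns |001> with probability 1/4.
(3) The observable XIX averages to 0.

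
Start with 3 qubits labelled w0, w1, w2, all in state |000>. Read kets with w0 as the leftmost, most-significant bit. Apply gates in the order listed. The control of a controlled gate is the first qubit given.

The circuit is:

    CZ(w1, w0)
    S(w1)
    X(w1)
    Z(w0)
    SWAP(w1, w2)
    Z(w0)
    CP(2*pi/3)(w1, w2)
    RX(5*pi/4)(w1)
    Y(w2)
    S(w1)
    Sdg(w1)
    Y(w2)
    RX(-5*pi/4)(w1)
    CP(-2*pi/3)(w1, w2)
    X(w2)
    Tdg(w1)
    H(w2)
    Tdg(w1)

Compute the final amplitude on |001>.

|001> carries amplitude sqrt(2)/2 in the final state. Key observation: the block from step 7 through step 14 cancels to the identity and can be dropped.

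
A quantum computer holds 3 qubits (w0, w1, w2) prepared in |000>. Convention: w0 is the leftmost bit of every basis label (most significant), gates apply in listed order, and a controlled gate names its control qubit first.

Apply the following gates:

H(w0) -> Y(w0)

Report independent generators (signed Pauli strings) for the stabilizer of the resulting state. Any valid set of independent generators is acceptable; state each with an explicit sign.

The stabilizer group can be generated by -XII, +IZI, +IIZ, among other valid generating sets.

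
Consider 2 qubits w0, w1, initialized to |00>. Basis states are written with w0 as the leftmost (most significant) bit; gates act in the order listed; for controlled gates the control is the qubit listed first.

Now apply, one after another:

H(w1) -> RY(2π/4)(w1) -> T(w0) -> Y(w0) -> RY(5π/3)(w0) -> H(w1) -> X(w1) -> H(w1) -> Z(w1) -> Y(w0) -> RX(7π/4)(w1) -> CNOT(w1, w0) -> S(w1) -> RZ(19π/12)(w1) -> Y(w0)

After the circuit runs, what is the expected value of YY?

The expectation value of YY is 1/8 - sqrt(3)/8. Key observation: steps 6-9 multiply out to the identity, so the circuit reduces to the remaining gates.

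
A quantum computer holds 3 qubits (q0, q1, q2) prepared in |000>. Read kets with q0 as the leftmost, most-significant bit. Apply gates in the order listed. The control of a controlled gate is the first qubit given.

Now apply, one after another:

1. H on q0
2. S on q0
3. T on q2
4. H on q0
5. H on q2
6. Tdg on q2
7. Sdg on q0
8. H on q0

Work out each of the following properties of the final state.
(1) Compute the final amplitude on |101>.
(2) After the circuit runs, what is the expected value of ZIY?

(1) |101> carries amplitude sqrt(2)/2 in the final state.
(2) The observable ZIY averages to sqrt(2)/2.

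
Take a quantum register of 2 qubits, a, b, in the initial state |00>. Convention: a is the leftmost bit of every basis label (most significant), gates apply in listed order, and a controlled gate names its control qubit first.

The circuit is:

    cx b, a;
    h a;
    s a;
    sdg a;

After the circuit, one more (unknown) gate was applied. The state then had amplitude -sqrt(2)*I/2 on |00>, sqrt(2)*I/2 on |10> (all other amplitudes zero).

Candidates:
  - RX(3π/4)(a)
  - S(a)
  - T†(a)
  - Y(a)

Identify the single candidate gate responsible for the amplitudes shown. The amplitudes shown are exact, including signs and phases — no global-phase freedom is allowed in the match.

It was Y(a) that produced the state shown. Key observation: gates 3-4 undo each other exactly, leaving only the rest of the circuit to track.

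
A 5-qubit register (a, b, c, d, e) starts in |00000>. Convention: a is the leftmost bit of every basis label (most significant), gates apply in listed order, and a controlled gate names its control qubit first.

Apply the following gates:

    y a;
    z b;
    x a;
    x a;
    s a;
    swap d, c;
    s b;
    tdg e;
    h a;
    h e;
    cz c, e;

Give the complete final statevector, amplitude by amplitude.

The final amplitudes are -1/2 on |00000>, -1/2 on |00001>, 1/2 on |10000>, 1/2 on |10001>, and 0 on every other basis state.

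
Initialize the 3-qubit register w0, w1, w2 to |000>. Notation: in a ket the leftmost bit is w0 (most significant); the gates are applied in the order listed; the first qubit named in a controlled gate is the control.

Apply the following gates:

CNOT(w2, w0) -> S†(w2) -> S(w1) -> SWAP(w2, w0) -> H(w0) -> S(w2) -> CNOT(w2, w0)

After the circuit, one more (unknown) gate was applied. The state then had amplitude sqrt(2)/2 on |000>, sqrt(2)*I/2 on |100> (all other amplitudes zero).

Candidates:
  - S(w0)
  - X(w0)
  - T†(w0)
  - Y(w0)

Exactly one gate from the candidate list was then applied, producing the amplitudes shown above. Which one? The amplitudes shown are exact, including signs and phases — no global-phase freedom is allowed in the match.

The applied gate was S(w0).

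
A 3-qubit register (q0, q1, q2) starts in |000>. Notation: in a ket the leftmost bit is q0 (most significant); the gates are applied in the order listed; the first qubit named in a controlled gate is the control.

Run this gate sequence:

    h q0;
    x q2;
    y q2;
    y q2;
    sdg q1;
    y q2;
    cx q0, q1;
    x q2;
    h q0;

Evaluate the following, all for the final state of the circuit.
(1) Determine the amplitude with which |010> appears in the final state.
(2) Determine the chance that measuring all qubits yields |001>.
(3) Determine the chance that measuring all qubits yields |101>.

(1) The final state's coefficient on |010> equals 0.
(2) The probability of measuring |001> is 1/4.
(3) Outcome |101> occurs with probability 1/4.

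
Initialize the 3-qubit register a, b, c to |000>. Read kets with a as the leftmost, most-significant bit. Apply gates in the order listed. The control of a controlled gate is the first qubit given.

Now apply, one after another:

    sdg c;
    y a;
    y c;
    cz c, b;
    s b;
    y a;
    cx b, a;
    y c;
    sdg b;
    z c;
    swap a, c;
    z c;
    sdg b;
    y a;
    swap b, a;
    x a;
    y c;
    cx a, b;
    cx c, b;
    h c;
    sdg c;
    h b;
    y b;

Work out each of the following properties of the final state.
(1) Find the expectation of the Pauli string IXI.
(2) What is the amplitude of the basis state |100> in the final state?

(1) The observable IXI averages to 1.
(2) The amplitude on |100> is -I/2.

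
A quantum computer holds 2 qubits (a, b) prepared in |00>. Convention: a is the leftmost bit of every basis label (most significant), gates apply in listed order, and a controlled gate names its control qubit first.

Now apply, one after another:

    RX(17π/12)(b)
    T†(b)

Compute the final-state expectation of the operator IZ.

In the final state, IZ has expectation -sqrt(6)/4 + sqrt(2)/4.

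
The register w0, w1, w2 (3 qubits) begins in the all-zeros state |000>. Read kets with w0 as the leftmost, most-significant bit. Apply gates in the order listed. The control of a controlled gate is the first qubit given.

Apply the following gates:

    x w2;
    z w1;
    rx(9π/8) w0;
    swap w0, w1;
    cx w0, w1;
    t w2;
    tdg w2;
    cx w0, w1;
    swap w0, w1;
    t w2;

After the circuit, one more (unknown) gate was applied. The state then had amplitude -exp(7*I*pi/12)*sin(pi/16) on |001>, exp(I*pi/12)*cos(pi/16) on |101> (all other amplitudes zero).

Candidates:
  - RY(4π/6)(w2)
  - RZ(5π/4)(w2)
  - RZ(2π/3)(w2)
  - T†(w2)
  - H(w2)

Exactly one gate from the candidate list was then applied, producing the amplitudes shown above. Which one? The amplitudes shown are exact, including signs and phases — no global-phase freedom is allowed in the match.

The unique candidate consistent with the amplitudes is RZ(2π/3)(w2). Key observation: the block from step 4 through step 9 cancels to the identity and can be dropped.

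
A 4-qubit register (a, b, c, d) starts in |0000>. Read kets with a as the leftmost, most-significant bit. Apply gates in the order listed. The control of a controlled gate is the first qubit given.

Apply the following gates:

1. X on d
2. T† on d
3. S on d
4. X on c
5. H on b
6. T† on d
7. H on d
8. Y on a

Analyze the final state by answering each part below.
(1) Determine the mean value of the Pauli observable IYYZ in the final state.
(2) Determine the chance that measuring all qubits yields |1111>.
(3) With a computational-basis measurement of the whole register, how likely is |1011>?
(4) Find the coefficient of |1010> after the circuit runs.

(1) The observable IYYZ averages to 0.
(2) A full measurement returns |1111> with probability 1/4.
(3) Outcome |1011> occurs with probability 1/4.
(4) The amplitude on |1010> is I/2.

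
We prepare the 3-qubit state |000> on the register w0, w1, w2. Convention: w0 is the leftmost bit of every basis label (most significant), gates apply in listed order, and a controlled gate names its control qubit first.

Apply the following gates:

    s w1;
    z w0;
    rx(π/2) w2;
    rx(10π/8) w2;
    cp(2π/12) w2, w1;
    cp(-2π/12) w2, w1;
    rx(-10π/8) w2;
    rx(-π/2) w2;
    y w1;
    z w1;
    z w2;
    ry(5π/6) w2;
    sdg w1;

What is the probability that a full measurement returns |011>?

A full measurement returns |011> with probability sqrt(3)/4 + 1/2. Key observation: steps 3-8 multiply out to the identity, so the circuit reduces to the remaining gates.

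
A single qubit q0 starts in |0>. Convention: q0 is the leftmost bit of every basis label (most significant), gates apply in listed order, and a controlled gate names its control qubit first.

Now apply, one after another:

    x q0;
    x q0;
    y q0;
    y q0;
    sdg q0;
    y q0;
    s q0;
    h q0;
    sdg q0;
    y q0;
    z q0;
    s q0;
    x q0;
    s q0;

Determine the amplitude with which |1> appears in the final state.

The final state's coefficient on |1> equals -sqrt(2)*I/2.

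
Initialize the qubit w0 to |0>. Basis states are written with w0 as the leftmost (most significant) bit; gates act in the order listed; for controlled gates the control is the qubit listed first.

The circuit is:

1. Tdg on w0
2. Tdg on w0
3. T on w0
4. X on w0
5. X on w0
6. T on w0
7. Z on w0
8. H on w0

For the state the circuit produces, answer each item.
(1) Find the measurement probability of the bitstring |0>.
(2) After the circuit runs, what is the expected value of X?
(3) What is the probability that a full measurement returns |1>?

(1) The probability of measuring |0> is 1/2.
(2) The expectation value of X is 1.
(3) A full measurement returns |1> with probability 1/2.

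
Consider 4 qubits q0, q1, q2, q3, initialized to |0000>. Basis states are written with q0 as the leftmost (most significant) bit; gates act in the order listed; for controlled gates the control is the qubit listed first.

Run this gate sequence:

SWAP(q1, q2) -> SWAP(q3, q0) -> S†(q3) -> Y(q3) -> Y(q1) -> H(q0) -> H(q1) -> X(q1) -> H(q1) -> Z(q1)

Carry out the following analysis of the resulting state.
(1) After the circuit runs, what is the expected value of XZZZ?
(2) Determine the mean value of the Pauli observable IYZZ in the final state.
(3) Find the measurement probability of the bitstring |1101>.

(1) The expectation value of XZZZ is 1. Key observation: the block from step 7 through step 10 cancels to the identity and can be dropped.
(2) The observable IYZZ averages to 0.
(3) A full measurement returns |1101> with probability 1/2.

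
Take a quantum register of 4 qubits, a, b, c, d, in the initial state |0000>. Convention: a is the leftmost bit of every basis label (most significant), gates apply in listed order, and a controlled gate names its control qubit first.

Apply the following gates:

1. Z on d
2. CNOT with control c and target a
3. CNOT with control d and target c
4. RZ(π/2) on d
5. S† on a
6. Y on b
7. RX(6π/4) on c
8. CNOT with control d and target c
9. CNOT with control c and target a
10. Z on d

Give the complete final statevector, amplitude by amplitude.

The final amplitudes are -sqrt(2)*exp(I*pi/4)/2 on |0100>, -sqrt(2)*exp(3*I*pi/4)/2 on |1110>, and 0 on every other basis state.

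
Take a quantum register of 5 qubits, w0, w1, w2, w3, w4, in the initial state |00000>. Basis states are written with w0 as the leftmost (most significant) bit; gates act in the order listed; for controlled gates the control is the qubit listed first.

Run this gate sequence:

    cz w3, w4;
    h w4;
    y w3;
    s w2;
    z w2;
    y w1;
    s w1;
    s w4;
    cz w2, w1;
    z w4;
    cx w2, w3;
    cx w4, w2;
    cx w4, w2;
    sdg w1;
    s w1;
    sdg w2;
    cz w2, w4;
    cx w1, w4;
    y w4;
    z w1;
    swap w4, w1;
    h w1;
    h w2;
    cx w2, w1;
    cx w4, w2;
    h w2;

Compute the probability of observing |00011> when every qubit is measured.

Outcome |00011> occurs with probability 1/4. Key observation: steps 12-13 multiply out to the identity, so the circuit reduces to the remaining gates.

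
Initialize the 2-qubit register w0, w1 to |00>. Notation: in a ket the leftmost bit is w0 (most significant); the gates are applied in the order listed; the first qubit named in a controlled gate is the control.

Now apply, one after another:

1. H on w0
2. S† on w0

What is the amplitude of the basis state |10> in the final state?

|10> carries amplitude -sqrt(2)*I/2 in the final state.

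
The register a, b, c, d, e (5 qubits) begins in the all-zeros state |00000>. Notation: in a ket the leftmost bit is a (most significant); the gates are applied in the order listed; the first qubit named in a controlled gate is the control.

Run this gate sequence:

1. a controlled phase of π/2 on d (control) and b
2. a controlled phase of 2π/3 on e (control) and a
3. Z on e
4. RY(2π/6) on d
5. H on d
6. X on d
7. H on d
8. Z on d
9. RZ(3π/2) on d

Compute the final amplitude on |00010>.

|00010> carries amplitude exp(3*I*pi/4)/2 in the final state. Key observation: steps 5-8 multiply out to the identity, so the circuit reduces to the remaining gates.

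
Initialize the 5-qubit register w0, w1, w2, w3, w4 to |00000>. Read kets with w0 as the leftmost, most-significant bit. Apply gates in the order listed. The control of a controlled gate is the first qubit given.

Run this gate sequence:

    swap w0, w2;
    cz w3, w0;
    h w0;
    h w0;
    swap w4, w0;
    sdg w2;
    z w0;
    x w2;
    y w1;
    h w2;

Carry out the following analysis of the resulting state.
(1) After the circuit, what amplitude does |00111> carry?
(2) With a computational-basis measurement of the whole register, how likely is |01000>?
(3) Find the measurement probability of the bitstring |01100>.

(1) |00111> carries amplitude 0 in the final state. Key observation: steps 3-4 multiply out to the identity, so the circuit reduces to the remaining gates.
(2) The probability of measuring |01000> is 1/2.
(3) Outcome |01100> occurs with probability 1/2.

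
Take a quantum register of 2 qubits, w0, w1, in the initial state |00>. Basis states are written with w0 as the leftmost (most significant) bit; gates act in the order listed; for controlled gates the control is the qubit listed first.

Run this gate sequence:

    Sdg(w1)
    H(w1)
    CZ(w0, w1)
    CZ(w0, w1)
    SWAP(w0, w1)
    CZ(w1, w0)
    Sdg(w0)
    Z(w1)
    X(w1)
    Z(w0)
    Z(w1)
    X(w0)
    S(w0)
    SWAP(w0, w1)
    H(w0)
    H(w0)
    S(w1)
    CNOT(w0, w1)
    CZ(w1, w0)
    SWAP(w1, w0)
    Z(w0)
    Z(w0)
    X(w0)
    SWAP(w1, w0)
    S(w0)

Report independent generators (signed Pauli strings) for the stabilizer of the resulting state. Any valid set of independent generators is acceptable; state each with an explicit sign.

The stabilizer group can be generated by -IY, -ZI, among other valid generating sets.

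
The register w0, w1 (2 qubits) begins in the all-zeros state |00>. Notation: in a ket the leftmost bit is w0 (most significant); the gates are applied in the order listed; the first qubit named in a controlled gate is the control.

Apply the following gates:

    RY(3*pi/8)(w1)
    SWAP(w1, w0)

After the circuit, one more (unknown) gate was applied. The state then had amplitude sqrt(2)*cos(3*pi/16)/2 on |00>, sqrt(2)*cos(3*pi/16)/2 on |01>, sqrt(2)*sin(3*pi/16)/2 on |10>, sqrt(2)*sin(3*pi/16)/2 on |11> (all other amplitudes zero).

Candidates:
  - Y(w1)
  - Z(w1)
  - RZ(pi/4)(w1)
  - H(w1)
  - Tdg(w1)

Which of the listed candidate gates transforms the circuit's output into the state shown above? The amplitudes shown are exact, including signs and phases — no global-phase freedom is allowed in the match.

The unique candidate consistent with the amplitudes is H(w1).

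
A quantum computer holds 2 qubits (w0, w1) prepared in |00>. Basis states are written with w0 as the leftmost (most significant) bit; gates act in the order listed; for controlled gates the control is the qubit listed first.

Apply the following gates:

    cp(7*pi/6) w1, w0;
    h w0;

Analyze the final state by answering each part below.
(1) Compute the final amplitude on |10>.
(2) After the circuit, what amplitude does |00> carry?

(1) The final state's coefficient on |10> equals sqrt(2)/2.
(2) The amplitude on |00> is sqrt(2)/2.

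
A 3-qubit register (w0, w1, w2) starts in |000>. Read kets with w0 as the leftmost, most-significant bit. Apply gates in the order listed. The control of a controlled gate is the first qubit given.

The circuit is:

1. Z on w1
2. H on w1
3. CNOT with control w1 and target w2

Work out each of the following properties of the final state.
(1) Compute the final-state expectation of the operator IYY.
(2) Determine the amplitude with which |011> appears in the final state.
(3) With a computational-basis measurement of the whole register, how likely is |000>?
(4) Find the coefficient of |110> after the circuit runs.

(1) The observable IYY averages to -1.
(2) The final state's coefficient on |011> equals sqrt(2)/2.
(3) Outcome |000> occurs with probability 1/2.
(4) The final state's coefficient on |110> equals 0.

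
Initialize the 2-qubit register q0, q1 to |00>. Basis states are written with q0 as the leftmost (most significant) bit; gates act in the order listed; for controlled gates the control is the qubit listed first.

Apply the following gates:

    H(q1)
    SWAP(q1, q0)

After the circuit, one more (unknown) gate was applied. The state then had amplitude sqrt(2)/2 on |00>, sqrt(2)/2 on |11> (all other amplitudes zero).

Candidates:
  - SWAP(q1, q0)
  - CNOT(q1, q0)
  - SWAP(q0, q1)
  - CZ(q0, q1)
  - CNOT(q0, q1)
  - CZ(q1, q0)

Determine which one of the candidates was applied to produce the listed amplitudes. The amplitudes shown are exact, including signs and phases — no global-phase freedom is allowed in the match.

The applied gate was CNOT(q0, q1).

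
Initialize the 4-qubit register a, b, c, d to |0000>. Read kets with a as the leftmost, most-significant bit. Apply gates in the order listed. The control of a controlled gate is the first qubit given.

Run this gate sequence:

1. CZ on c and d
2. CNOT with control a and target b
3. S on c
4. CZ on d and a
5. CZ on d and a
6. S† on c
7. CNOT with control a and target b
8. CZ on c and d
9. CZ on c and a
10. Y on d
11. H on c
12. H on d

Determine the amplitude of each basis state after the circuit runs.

The final amplitudes are I/2 on |0000>, -I/2 on |0001>, I/2 on |0010>, -I/2 on |0011>, and 0 on every other basis state. Key observation: the block from step 1 through step 8 cancels to the identity and can be dropped.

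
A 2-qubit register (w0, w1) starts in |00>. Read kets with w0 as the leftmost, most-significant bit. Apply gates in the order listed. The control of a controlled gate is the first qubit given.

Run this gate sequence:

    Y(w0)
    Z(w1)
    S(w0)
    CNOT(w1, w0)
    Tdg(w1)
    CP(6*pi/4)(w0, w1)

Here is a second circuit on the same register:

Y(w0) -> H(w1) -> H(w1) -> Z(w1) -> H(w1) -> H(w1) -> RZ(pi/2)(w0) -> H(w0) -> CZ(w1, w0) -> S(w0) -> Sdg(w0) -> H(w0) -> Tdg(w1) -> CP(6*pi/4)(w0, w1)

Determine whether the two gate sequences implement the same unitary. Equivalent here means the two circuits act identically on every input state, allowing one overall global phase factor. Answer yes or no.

Yes, they are equivalent — the unitaries differ by at most a global phase.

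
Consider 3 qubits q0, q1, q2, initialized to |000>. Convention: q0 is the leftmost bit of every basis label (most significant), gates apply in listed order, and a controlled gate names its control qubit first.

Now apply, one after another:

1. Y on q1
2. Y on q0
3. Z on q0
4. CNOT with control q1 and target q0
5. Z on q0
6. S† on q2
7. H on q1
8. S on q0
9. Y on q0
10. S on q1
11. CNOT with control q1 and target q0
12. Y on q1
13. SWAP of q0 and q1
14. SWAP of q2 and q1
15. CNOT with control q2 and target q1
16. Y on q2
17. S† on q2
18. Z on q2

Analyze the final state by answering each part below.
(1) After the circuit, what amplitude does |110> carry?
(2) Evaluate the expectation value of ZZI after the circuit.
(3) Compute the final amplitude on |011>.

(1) |110> carries amplitude sqrt(2)*I/2 in the final state.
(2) In the final state, ZZI has expectation 1.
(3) |011> carries amplitude 0 in the final state.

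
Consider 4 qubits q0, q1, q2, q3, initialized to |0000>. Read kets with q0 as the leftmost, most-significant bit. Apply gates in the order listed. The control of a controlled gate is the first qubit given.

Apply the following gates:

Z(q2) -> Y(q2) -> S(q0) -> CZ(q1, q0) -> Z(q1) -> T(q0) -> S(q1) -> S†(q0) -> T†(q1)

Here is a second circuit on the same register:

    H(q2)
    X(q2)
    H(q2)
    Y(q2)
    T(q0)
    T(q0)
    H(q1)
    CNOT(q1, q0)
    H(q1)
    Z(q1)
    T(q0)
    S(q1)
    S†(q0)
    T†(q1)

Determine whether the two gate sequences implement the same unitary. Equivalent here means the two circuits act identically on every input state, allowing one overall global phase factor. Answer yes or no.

No — the two circuits implement different unitaries, even allowing a global phase.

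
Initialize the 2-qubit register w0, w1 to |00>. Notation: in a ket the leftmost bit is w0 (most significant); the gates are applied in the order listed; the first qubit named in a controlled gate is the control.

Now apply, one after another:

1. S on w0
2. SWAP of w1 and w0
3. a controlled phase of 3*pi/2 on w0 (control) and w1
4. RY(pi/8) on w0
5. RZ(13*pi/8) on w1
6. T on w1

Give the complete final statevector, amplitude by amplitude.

The resulting statevector has amplitude -exp(3*I*pi/16)*cos(pi/16) on |00>, 0 on |01>, -exp(3*I*pi/16)*sin(pi/16) on |10>, 0 on |11>.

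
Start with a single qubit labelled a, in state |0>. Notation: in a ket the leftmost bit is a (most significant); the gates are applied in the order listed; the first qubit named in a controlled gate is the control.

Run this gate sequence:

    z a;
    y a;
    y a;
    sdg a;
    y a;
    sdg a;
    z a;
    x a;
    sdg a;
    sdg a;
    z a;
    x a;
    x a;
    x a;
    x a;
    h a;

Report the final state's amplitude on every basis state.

The final amplitudes are -sqrt(2)/2 on |0>, -sqrt(2)/2 on |1>.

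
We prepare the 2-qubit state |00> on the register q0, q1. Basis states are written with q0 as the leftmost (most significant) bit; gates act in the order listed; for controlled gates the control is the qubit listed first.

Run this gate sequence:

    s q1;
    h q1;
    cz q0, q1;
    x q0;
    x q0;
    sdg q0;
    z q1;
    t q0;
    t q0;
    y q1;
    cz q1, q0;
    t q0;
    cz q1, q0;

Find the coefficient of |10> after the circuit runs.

The final state's coefficient on |10> equals 0. Key observation: the block from step 4 through step 5 cancels to the identity and can be dropped.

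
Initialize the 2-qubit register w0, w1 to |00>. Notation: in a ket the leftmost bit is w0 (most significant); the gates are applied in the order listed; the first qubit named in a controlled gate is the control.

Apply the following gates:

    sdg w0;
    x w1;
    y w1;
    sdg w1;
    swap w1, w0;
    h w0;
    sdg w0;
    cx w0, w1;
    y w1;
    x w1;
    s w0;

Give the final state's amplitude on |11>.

The final state's coefficient on |11> equals -sqrt(2)/2.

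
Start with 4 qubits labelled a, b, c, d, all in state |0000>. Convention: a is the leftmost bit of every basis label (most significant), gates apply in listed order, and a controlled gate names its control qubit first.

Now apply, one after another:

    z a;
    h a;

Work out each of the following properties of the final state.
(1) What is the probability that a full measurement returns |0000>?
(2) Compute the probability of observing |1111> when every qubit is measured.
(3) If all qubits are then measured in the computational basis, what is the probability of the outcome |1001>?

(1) A full measurement returns |0000> with probability 1/2.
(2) A full measurement returns |1111> with probability 0.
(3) Outcome |1001> occurs with probability 0.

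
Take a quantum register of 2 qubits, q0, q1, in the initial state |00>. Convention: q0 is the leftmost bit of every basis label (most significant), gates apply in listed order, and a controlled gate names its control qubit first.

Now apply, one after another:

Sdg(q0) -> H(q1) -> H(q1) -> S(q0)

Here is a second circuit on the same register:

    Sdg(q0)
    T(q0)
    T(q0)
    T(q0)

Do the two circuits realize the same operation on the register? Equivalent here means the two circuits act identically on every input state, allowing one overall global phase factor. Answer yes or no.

No: there is an input state on which the two circuits produce genuinely different outputs (not merely differing by a phase).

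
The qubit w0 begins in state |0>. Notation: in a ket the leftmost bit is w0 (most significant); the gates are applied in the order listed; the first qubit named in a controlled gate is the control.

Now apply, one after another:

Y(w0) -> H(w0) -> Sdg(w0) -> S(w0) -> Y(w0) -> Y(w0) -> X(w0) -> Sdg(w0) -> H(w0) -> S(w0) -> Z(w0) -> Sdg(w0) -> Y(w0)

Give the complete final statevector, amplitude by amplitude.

After the circuit, the state carries amplitude 1/2 - I/2 on |0>, 1/2 + I/2 on |1>.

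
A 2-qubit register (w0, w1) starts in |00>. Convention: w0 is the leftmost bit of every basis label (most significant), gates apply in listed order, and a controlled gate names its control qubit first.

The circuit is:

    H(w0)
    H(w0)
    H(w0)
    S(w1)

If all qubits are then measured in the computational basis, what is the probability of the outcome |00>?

Outcome |00> occurs with probability 1/2. Key observation: steps 1-2 multiply out to the identity, so the circuit reduces to the remaining gates.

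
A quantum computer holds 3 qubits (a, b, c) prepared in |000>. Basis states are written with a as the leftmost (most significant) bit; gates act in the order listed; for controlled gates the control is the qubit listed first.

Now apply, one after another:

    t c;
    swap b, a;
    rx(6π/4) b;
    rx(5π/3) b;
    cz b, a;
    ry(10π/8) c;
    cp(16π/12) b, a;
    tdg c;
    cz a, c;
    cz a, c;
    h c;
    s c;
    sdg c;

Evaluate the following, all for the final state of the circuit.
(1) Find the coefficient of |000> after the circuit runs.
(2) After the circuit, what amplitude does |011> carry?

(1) The amplitude on |000> is (-sqrt(3)*sqrt(sqrt(2) + 2) + sqrt(sqrt(2) + 2) - (1 - sqrt(3))*sqrt(2 - sqrt(2))*exp(I*pi/4))*exp(3*I*pi/4)/8. Key observation: gates 12-13 undo each other exactly, leaving only the rest of the circuit to track.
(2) |011> carries amplitude -sqrt(3*sqrt(2) + 6)*exp(I*pi/4)/8 - I*sqrt(6 - 3*sqrt(2))/8 - sqrt(sqrt(2) + 2)*exp(I*pi/4)/8 - I*sqrt(2 - sqrt(2))/8 in the final state.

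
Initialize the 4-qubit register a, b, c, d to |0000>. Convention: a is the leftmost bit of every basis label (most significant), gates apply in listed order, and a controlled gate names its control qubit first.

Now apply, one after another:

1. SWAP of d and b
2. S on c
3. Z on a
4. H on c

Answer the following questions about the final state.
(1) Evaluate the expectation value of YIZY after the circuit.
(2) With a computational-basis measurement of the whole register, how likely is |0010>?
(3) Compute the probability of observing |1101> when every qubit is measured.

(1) The expectation value of YIZY is 0.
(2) The probability of measuring |0010> is 1/2.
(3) A full measurement returns |1101> with probability 0.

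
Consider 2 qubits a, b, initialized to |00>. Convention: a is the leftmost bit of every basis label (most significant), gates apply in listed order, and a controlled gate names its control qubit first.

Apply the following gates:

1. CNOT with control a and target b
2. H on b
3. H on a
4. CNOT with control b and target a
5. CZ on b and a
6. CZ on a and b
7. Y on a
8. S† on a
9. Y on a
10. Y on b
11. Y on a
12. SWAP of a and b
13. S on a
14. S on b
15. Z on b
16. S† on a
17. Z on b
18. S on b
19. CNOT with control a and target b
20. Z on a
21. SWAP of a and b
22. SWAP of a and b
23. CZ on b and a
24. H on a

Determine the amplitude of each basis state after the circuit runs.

After the circuit, the state carries amplitude sqrt(2)*(-1 + I)/4 on |00>, sqrt(2)*(1 + I)/4 on |01>, sqrt(2)*(-1 - I)/4 on |10>, sqrt(2)*(-1 + I)/4 on |11>.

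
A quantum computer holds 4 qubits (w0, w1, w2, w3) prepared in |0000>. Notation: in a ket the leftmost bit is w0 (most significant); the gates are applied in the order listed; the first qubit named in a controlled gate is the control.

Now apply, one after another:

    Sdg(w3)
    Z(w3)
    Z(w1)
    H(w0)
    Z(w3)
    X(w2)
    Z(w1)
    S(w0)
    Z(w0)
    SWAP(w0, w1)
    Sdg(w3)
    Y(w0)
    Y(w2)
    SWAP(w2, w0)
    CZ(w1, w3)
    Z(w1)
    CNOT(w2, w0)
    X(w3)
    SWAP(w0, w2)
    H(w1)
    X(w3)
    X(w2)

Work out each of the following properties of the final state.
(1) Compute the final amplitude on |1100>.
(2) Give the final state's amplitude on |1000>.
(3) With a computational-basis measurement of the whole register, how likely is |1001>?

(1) The amplitude on |1100> is 1/2 - I/2.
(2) |1000> carries amplitude 1/2 + I/2 in the final state.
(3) The probability of measuring |1001> is 0.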